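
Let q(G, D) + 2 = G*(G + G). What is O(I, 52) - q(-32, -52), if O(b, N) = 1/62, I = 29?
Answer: -126851/62 ≈ -2046.0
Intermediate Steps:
q(G, D) = -2 + 2*G² (q(G, D) = -2 + G*(G + G) = -2 + G*(2*G) = -2 + 2*G²)
O(b, N) = 1/62
O(I, 52) - q(-32, -52) = 1/62 - (-2 + 2*(-32)²) = 1/62 - (-2 + 2*1024) = 1/62 - (-2 + 2048) = 1/62 - 1*2046 = 1/62 - 2046 = -126851/62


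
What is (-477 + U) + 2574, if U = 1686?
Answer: 3783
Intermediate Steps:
(-477 + U) + 2574 = (-477 + 1686) + 2574 = 1209 + 2574 = 3783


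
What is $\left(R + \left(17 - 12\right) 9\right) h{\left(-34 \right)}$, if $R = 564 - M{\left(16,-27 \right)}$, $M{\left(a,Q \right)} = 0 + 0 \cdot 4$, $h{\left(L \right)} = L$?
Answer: $-20706$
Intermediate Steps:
$M{\left(a,Q \right)} = 0$ ($M{\left(a,Q \right)} = 0 + 0 = 0$)
$R = 564$ ($R = 564 - 0 = 564 + 0 = 564$)
$\left(R + \left(17 - 12\right) 9\right) h{\left(-34 \right)} = \left(564 + \left(17 - 12\right) 9\right) \left(-34\right) = \left(564 + 5 \cdot 9\right) \left(-34\right) = \left(564 + 45\right) \left(-34\right) = 609 \left(-34\right) = -20706$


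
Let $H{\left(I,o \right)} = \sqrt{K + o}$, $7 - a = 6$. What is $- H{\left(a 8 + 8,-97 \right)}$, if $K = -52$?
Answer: $- i \sqrt{149} \approx - 12.207 i$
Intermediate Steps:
$a = 1$ ($a = 7 - 6 = 1$)
$H{\left(I,o \right)} = \sqrt{-52 + o}$
$- H{\left(a 8 + 8,-97 \right)} = - \sqrt{-52 - 97} = - \sqrt{-149} = - i \sqrt{149}$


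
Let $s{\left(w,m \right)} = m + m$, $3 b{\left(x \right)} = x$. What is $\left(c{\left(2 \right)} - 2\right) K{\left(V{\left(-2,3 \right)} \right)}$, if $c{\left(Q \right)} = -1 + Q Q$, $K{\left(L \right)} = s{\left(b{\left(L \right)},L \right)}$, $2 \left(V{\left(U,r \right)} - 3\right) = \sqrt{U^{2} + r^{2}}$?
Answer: $6 + \sqrt{13} \approx 9.6055$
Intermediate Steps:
$b{\left(x \right)} = \frac{x}{3}$
$V{\left(U,r \right)} = 3 + \frac{\sqrt{U^{2} + r^{2}}}{2}$
$s{\left(w,m \right)} = 2 m$
$K{\left(L \right)} = 2 L$
$c{\left(Q \right)} = -1 + Q^{2}$
$\left(c{\left(2 \right)} - 2\right) K{\left(V{\left(-2,3 \right)} \right)} = \left(\left(-1 + 2^{2}\right) - 2\right) 2 \left(3 + \frac{\sqrt{\left(-2\right)^{2} + 3^{2}}}{2}\right) = \left(\left(-1 + 4\right) - 2\right) 2 \left(3 + \frac{\sqrt{4 + 9}}{2}\right) = \left(3 - 2\right) 2 \left(3 + \frac{\sqrt{13}}{2}\right) = 1 \left(6 + \sqrt{13}\right) = 6 + \sqrt{13}$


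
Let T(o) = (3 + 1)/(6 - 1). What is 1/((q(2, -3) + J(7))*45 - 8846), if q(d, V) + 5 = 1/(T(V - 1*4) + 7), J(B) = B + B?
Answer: -13/109658 ≈ -0.00011855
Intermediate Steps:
T(o) = 4/5
J(B) = 2*B
q(d, V) = -190/39 (q(d, V) = -5 + 1/(4/5 + 7) = -5 + 1/(39/5) = -5 + 5/39 = -190/39)
1/((q(2, -3) + J(7))*45 - 8846) = 1/((-190/39 + 2*7)*45 - 8846) = 1/((-190/39 + 14)*45 - 8846) = 1/((356/39)*45 - 8846) = 1/(5340/13 - 8846) = 1/(-109658/13) = -13/109658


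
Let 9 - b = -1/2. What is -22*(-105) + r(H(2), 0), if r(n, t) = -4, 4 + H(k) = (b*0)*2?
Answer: 2306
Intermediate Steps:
b = 19/2 (b = 9 - (-1)/2 = 9 - 1*(-½) = 9 + ½ = 19/2 ≈ 9.5000)
H(k) = -4 (H(k) = -4 + ((19/2)*0)*2 = -4 + 0*2 = -4 + 0 = -4)
-22*(-105) + r(H(2), 0) = -22*(-105) - 4 = 2310 - 4 = 2306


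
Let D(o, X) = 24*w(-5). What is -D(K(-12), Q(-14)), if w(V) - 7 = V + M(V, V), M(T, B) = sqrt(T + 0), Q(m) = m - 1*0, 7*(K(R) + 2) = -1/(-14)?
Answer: -48 - 24*I*sqrt(5) ≈ -48.0 - 53.666*I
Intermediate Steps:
K(R) = -195/98 (K(R) = -2 + (-1/(-14))/7 = -2 + (-1*(-1/14))/7 = -2 + (1/7)*(1/14) = -2 + 1/98 = -195/98)
Q(m) = m (Q(m) = m + 0 = m)
M(T, B) = sqrt(T)
w(V) = 7 + V + sqrt(V) (w(V) = 7 + (V + sqrt(V)) = 7 + V + sqrt(V))
D(o, X) = 48 + 24*I*sqrt(5) (D(o, X) = 24*(7 - 5 + sqrt(-5)) = 24*(7 - 5 + I*sqrt(5)) = 24*(2 + I*sqrt(5)) = 48 + 24*I*sqrt(5))
-D(K(-12), Q(-14)) = -(48 + 24*I*sqrt(5)) = -48 - 24*I*sqrt(5)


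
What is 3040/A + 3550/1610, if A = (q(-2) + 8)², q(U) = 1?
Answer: 518195/13041 ≈ 39.736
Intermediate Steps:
A = 81 (A = (1 + 8)² = 9² = 81)
3040/A + 3550/1610 = 3040/81 + 3550/1610 = 3040*(1/81) + 3550*(1/1610) = 3040/81 + 355/161 = 518195/13041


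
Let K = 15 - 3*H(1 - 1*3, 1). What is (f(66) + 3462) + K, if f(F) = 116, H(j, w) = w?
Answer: 3590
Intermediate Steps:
K = 12 (K = 15 - 3*1 = 15 - 3 = 12)
(f(66) + 3462) + K = (116 + 3462) + 12 = 3578 + 12 = 3590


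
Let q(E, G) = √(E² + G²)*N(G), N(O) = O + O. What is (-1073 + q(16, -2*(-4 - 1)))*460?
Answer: -493580 + 18400*√89 ≈ -3.2000e+5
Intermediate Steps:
N(O) = 2*O
q(E, G) = 2*G*√(E² + G²) (q(E, G) = √(E² + G²)*(2*G) = 2*G*√(E² + G²))
(-1073 + q(16, -2*(-4 - 1)))*460 = (-1073 + 2*(-2*(-4 - 1))*√(16² + (-2*(-4 - 1))²))*460 = (-1073 + 2*(-2*(-5))*√(256 + (-2*(-5))²))*460 = (-1073 + 2*10*√(256 + 10²))*460 = (-1073 + 2*10*√(256 + 100))*460 = (-1073 + 2*10*√356)*460 = (-1073 + 2*10*(2*√89))*460 = (-1073 + 40*√89)*460 = -493580 + 18400*√89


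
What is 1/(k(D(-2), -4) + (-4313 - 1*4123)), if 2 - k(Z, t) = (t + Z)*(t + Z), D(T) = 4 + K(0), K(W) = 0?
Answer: -1/8434 ≈ -0.00011857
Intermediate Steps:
D(T) = 4 (D(T) = 4 + 0 = 4)
k(Z, t) = 2 - (Z + t)² (k(Z, t) = 2 - (t + Z)*(t + Z) = 2 - (Z + t)*(Z + t) = 2 - (Z + t)²)
1/(k(D(-2), -4) + (-4313 - 1*4123)) = 1/((2 - (4 - 4)²) + (-4313 - 1*4123)) = 1/((2 - 1*0²) + (-4313 - 4123)) = 1/((2 - 1*0) - 8436) = 1/((2 + 0) - 8436) = 1/(2 - 8436) = 1/(-8434) = -1/8434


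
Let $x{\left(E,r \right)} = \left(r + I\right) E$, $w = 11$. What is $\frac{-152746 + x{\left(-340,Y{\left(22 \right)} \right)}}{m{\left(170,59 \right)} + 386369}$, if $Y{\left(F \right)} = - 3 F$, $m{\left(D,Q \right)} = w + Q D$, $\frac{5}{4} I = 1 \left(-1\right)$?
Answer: $- \frac{65017}{198205} \approx -0.32803$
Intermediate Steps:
$I = - \frac{4}{5}$ ($I = \frac{4 \cdot 1 \left(-1\right)}{5} = \frac{4}{5} \left(-1\right) = - \frac{4}{5} \approx -0.8$)
$m{\left(D,Q \right)} = 11 + D Q$ ($m{\left(D,Q \right)} = 11 + Q D = 11 + D Q$)
$x{\left(E,r \right)} = E \left(- \frac{4}{5} + r\right)$ ($x{\left(E,r \right)} = \left(r - \frac{4}{5}\right) E = \left(- \frac{4}{5} + r\right) E = E \left(- \frac{4}{5} + r\right)$)
$\frac{-152746 + x{\left(-340,Y{\left(22 \right)} \right)}}{m{\left(170,59 \right)} + 386369} = \frac{-152746 + \frac{1}{5} \left(-340\right) \left(-4 + 5 \left(\left(-3\right) 22\right)\right)}{\left(11 + 170 \cdot 59\right) + 386369} = \frac{-152746 + \frac{1}{5} \left(-340\right) \left(-4 + 5 \left(-66\right)\right)}{\left(11 + 10030\right) + 386369} = \frac{-152746 + \frac{1}{5} \left(-340\right) \left(-4 - 330\right)}{10041 + 386369} = \frac{-152746 + \frac{1}{5} \left(-340\right) \left(-334\right)}{396410} = \left(-152746 + 22712\right) \frac{1}{396410} = \left(-130034\right) \frac{1}{396410} = - \frac{65017}{198205}$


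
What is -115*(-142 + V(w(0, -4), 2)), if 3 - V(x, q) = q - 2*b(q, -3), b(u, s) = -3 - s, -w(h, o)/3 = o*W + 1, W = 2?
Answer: 16215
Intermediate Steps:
w(h, o) = -3 - 6*o (w(h, o) = -3*(o*2 + 1) = -3*(2*o + 1) = -3*(1 + 2*o) = -3 - 6*o)
V(x, q) = 3 - q (V(x, q) = 3 - (q - 2*(-3 - 1*(-3))) = 3 - (q - 2*(-3 + 3)) = 3 - (q - 2*0) = 3 - (q + 0) = 3 - q)
-115*(-142 + V(w(0, -4), 2)) = -115*(-142 + (3 - 1*2)) = -115*(-142 + (3 - 2)) = -115*(-142 + 1) = -115*(-141) = 16215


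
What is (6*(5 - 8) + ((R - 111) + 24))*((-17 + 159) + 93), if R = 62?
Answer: -10105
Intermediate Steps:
(6*(5 - 8) + ((R - 111) + 24))*((-17 + 159) + 93) = (6*(5 - 8) + ((62 - 111) + 24))*((-17 + 159) + 93) = (6*(-3) + (-49 + 24))*(142 + 93) = (-18 - 25)*235 = -43*235 = -10105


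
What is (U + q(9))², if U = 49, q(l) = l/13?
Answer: 417316/169 ≈ 2469.3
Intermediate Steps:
q(l) = l/13 (q(l) = l*(1/13) = l/13)
(U + q(9))² = (49 + (1/13)*9)² = (49 + 9/13)² = (646/13)² = 417316/169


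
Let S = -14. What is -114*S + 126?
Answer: 1722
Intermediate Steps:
-114*S + 126 = -114*(-14) + 126 = 1596 + 126 = 1722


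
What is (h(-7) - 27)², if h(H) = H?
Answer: 1156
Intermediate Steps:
(h(-7) - 27)² = (-7 - 27)² = (-34)² = 1156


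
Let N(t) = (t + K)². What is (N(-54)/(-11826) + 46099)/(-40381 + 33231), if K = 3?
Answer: -60573797/9395100 ≈ -6.4474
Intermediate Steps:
N(t) = (3 + t)² (N(t) = (t + 3)² = (3 + t)²)
(N(-54)/(-11826) + 46099)/(-40381 + 33231) = ((3 - 54)²/(-11826) + 46099)/(-40381 + 33231) = ((-51)²*(-1/11826) + 46099)/(-7150) = (2601*(-1/11826) + 46099)*(-1/7150) = (-289/1314 + 46099)*(-1/7150) = (60573797/1314)*(-1/7150) = -60573797/9395100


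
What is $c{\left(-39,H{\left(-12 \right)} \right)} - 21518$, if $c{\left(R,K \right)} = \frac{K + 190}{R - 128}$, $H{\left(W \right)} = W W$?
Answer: $-21520$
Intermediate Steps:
$H{\left(W \right)} = W^{2}$
$c{\left(R,K \right)} = \frac{190 + K}{-128 + R}$
$c{\left(-39,H{\left(-12 \right)} \right)} - 21518 = \frac{190 + \left(-12\right)^{2}}{-128 - 39} - 21518 = \frac{190 + 144}{-167} - 21518 = \left(- \frac{1}{167}\right) 334 - 21518 = -2 - 21518 = -21520$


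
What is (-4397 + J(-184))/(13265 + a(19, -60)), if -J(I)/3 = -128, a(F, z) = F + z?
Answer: -4013/13224 ≈ -0.30346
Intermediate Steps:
J(I) = 384 (J(I) = -3*(-128) = 384)
(-4397 + J(-184))/(13265 + a(19, -60)) = (-4397 + 384)/(13265 + (19 - 60)) = -4013/(13265 - 41) = -4013/13224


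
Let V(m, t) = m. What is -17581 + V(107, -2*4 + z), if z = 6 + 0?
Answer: -17474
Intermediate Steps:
z = 6
-17581 + V(107, -2*4 + z) = -17581 + 107 = -17474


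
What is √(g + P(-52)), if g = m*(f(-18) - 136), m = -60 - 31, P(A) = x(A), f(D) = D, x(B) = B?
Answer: √13962 ≈ 118.16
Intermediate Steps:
P(A) = A
m = -91
g = 14014 (g = -91*(-18 - 136) = -91*(-154) = 14014)
√(g + P(-52)) = √(14014 - 52) = √13962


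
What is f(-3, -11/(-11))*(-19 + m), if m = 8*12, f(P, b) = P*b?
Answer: -231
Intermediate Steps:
m = 96
f(-3, -11/(-11))*(-19 + m) = (-(-33)/(-11))*(-19 + 96) = -(-33)*(-1)/11*77 = -3*1*77 = -3*77 = -231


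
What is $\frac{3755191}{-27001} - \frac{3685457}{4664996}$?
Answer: $- \frac{17617462018693}{125959556996} \approx -139.87$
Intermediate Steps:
$\frac{3755191}{-27001} - \frac{3685457}{4664996} = 3755191 \left(- \frac{1}{27001}\right) - \frac{3685457}{4664996} = - \frac{3755191}{27001} - \frac{3685457}{4664996} = - \frac{17617462018693}{125959556996}$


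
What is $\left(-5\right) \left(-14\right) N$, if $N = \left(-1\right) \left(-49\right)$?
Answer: $3430$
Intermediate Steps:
$N = 49$
$\left(-5\right) \left(-14\right) N = \left(-5\right) \left(-14\right) 49 = 70 \cdot 49 = 3430$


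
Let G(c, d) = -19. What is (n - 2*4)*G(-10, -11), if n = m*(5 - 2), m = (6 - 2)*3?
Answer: -532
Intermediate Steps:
m = 12 (m = 4*3 = 12)
n = 36 (n = 12*(5 - 2) = 12*3 = 36)
(n - 2*4)*G(-10, -11) = (36 - 2*4)*(-19) = (36 - 8)*(-19) = 28*(-19) = -532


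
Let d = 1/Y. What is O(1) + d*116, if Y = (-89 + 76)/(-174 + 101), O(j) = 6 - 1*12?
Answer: 8390/13 ≈ 645.38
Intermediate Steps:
O(j) = -6 (O(j) = 6 - 12 = -6)
Y = 13/73 (Y = -13/(-73) = -13*(-1/73) = 13/73 ≈ 0.17808)
d = 73/13 (d = 1/(13/73) = 73/13 ≈ 5.6154)
O(1) + d*116 = -6 + (73/13)*116 = -6 + 8468/13 = 8390/13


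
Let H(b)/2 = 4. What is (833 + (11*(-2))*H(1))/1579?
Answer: 657/1579 ≈ 0.41609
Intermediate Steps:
H(b) = 8 (H(b) = 2*4 = 8)
(833 + (11*(-2))*H(1))/1579 = (833 + (11*(-2))*8)/1579 = (833 - 22*8)*(1/1579) = (833 - 176)*(1/1579) = 657*(1/1579) = 657/1579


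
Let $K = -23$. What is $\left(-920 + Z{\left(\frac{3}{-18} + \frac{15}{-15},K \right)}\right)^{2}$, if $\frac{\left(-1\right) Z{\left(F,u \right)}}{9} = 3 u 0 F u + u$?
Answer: $508369$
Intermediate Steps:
$Z{\left(F,u \right)} = - 9 u$ ($Z{\left(F,u \right)} = - 9 \left(3 u 0 F u + u\right) = - 9 \left(0 F u + u\right) = - 9 \left(0 u + u\right) = - 9 \left(0 + u\right) = - 9 u$)
$\left(-920 + Z{\left(\frac{3}{-18} + \frac{15}{-15},K \right)}\right)^{2} = \left(-920 - -207\right)^{2} = \left(-920 + 207\right)^{2} = \left(-713\right)^{2} = 508369$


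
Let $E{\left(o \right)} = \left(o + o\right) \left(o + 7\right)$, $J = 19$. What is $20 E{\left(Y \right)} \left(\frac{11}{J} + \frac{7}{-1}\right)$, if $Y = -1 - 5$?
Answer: $\frac{29280}{19} \approx 1541.1$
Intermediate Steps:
$Y = -6$ ($Y = -1 - 5 = -6$)
$E{\left(o \right)} = 2 o \left(7 + o\right)$
$20 E{\left(Y \right)} \left(\frac{11}{J} + \frac{7}{-1}\right) = 20 \cdot 2 \left(-6\right) \left(7 - 6\right) \left(\frac{11}{19} + \frac{7}{-1}\right) = 20 \cdot 2 \left(-6\right) 1 \left(11 \cdot \frac{1}{19} + 7 \left(-1\right)\right) = 20 \left(-12\right) \left(\frac{11}{19} - 7\right) = \left(-240\right) \left(- \frac{122}{19}\right) = \frac{29280}{19}$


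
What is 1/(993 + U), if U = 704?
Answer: 1/1697 ≈ 0.00058927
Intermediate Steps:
1/(993 + U) = 1/(993 + 704) = 1/1697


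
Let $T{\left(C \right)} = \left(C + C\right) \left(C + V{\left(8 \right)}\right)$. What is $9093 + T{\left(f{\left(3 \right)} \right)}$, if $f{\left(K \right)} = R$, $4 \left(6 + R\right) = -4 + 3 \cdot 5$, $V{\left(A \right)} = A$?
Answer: $\frac{72497}{8} \approx 9062.1$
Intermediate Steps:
$R = - \frac{13}{4}$ ($R = -6 + \frac{-4 + 3 \cdot 5}{4} = -6 + \frac{-4 + 15}{4} = -6 + \frac{1}{4} \cdot 11 = -6 + \frac{11}{4} = - \frac{13}{4} \approx -3.25$)
$f{\left(K \right)} = - \frac{13}{4}$
$T{\left(C \right)} = 2 C \left(8 + C\right)$ ($T{\left(C \right)} = \left(C + C\right) \left(C + 8\right) = 2 C \left(8 + C\right)$)
$9093 + T{\left(f{\left(3 \right)} \right)} = 9093 + 2 \left(- \frac{13}{4}\right) \left(8 - \frac{13}{4}\right) = 9093 + 2 \left(- \frac{13}{4}\right) \frac{19}{4} = 9093 - \frac{247}{8} = \frac{72497}{8}$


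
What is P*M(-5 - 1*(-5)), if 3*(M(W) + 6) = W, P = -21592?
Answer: 129552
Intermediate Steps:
M(W) = -6 + W/3
P*M(-5 - 1*(-5)) = -21592*(-6 + (-5 - 1*(-5))/3) = -21592*(-6 + (-5 + 5)/3) = -21592*(-6 + (⅓)*0) = -21592*(-6 + 0) = -21592*(-6) = 129552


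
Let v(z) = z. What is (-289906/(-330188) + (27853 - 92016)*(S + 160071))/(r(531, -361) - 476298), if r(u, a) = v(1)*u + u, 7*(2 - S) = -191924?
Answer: 4634175752133133/183070095096 ≈ 25314.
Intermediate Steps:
S = 191938/7 (S = 2 - 1/7*(-191924) = 2 + 191924/7 = 191938/7 ≈ 27420.)
r(u, a) = 2*u (r(u, a) = 1*u + u = u + u = 2*u)
(-289906/(-330188) + (27853 - 92016)*(S + 160071))/(r(531, -361) - 476298) = (-289906/(-330188) + (27853 - 92016)*(191938/7 + 160071))/(2*531 - 476298) = (-289906*(-1/330188) - 64163*1312435/7)/(1062 - 476298) = (144953/165094 - 84209766905/7)/(-475236) = -13902527256399399/1155658*(-1/475236) = 4634175752133133/183070095096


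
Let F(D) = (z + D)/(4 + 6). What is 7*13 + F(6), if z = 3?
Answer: 919/10 ≈ 91.900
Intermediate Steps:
F(D) = 3/10 + D/10 (F(D) = (3 + D)/(4 + 6) = (3 + D)/10 = (3 + D)*(1/10) = 3/10 + D/10)
7*13 + F(6) = 7*13 + (3/10 + (1/10)*6) = 91 + (3/10 + 3/5) = 91 + 9/10 = 919/10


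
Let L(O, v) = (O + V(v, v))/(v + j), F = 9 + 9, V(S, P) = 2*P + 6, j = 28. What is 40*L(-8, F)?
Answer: 680/23 ≈ 29.565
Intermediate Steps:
V(S, P) = 6 + 2*P
F = 18
L(O, v) = (6 + O + 2*v)/(28 + v) (L(O, v) = (O + (6 + 2*v))/(v + 28) = (6 + O + 2*v)/(28 + v))
40*L(-8, F) = 40*((6 - 8 + 2*18)/(28 + 18)) = 40*((6 - 8 + 36)/46) = 40*((1/46)*34) = 40*(17/23) = 680/23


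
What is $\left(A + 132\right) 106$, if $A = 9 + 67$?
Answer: $22048$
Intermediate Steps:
$A = 76$
$\left(A + 132\right) 106 = \left(76 + 132\right) 106 = 208 \cdot 106 = 22048$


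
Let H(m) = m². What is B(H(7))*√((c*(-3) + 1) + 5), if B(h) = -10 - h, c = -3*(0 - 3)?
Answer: -59*I*√21 ≈ -270.37*I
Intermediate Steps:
c = 9 (c = -3*(-3) = 9)
B(H(7))*√((c*(-3) + 1) + 5) = (-10 - 1*7²)*√((9*(-3) + 1) + 5) = (-10 - 1*49)*√((-27 + 1) + 5) = (-10 - 49)*√(-26 + 5) = -59*I*√21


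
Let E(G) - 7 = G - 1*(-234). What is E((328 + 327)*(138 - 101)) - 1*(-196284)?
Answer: 220760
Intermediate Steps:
E(G) = 241 + G (E(G) = 7 + (G - 1*(-234)) = 7 + (G + 234) = 7 + (234 + G) = 241 + G)
E((328 + 327)*(138 - 101)) - 1*(-196284) = (241 + (328 + 327)*(138 - 101)) - 1*(-196284) = (241 + 655*37) + 196284 = (241 + 24235) + 196284 = 24476 + 196284 = 220760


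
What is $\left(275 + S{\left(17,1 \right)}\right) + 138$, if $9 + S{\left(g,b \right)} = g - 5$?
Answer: $416$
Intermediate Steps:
$S{\left(g,b \right)} = -14 + g$ ($S{\left(g,b \right)} = -9 + \left(g - 5\right) = -9 + \left(-5 + g\right) = -14 + g$)
$\left(275 + S{\left(17,1 \right)}\right) + 138 = \left(275 + \left(-14 + 17\right)\right) + 138 = \left(275 + 3\right) + 138 = 278 + 138 = 416$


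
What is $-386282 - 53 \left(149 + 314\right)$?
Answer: $-410821$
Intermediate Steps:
$-386282 - 53 \left(149 + 314\right) = -386282 - 53 \cdot 463 = -386282 - 24539 = -410821$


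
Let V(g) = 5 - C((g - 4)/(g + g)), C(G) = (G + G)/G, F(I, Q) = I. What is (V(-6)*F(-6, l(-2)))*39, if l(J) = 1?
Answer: -702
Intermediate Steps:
C(G) = 2 (C(G) = (2*G)/G = 2)
V(g) = 3 (V(g) = 5 - 1*2 = 5 - 2 = 3)
(V(-6)*F(-6, l(-2)))*39 = (3*(-6))*39 = -18*39 = -702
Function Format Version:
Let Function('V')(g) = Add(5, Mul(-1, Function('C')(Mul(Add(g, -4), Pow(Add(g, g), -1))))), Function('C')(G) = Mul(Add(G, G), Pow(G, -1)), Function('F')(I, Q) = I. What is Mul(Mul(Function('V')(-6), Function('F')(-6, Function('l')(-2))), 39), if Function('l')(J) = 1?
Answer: -702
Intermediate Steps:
Function('C')(G) = 2 (Function('C')(G) = Mul(Mul(2, G), Pow(G, -1)) = 2)
Function('V')(g) = 3 (Function('V')(g) = Add(5, Mul(-1, 2)) = Add(5, -2) = 3)
Mul(Mul(Function('V')(-6), Function('F')(-6, Function('l')(-2))), 39) = Mul(Mul(3, -6), 39) = Mul(-18, 39) = -702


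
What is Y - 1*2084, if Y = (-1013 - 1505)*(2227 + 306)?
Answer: -6380178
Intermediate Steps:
Y = -6378094 (Y = -2518*2533 = -6378094)
Y - 1*2084 = -6378094 - 1*2084 = -6378094 - 2084 = -6380178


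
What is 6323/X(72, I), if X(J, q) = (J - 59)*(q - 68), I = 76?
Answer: 6323/104 ≈ 60.798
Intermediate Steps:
X(J, q) = (-68 + q)*(-59 + J) (X(J, q) = (-59 + J)*(-68 + q) = (-68 + q)*(-59 + J))
6323/X(72, I) = 6323/(4012 - 68*72 - 59*76 + 72*76) = 6323/(4012 - 4896 - 4484 + 5472) = 6323/104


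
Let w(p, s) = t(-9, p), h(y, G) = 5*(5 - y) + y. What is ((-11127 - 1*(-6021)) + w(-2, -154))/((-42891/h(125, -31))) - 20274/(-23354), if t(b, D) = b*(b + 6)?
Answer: -9245422786/166946069 ≈ -55.380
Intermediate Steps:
h(y, G) = 25 - 4*y (h(y, G) = (25 - 5*y) + y = 25 - 4*y)
t(b, D) = b*(6 + b)
w(p, s) = 27 (w(p, s) = -9*(6 - 9) = -9*(-3) = 27)
((-11127 - 1*(-6021)) + w(-2, -154))/((-42891/h(125, -31))) - 20274/(-23354) = ((-11127 - 1*(-6021)) + 27)/((-42891/(25 - 4*125))) - 20274/(-23354) = ((-11127 + 6021) + 27)/((-42891/(25 - 500))) - 20274*(-1/23354) = (-5106 + 27)/((-42891/(-475))) + 10137/11677 = -5079/((-42891*(-1/475))) + 10137/11677 = -5079/42891/475 + 10137/11677 = -5079*475/42891 + 10137/11677 = -804175/14297 + 10137/11677 = -9245422786/166946069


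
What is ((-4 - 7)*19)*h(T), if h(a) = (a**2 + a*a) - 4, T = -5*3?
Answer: -93214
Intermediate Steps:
T = -15
h(a) = -4 + 2*a**2 (h(a) = (a**2 + a**2) - 4 = 2*a**2 - 4 = -4 + 2*a**2)
((-4 - 7)*19)*h(T) = ((-4 - 7)*19)*(-4 + 2*(-15)**2) = (-11*19)*(-4 + 2*225) = -209*(-4 + 450) = -209*446 = -93214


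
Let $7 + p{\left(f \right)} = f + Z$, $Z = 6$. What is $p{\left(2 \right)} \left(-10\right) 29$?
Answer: $-290$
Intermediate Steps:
$p{\left(f \right)} = -1 + f$ ($p{\left(f \right)} = -7 + \left(f + 6\right) = -7 + \left(6 + f\right) = -1 + f$)
$p{\left(2 \right)} \left(-10\right) 29 = \left(-1 + 2\right) \left(-10\right) 29 = 1 \left(-10\right) 29 = \left(-10\right) 29 = -290$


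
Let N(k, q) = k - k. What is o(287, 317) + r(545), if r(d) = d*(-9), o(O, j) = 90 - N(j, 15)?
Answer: -4815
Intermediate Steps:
N(k, q) = 0
o(O, j) = 90 (o(O, j) = 90 - 1*0 = 90 + 0 = 90)
r(d) = -9*d
o(287, 317) + r(545) = 90 - 9*545 = 90 - 4905 = -4815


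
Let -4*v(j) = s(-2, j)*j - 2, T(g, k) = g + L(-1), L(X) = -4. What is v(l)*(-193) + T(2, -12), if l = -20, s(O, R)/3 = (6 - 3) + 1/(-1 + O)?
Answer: -15637/2 ≈ -7818.5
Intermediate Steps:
T(g, k) = -4 + g (T(g, k) = g - 4 = -4 + g)
s(O, R) = 9 + 3/(-1 + O) (s(O, R) = 3*((6 - 3) + 1/(-1 + O)) = 3*(3 + 1/(-1 + O)) = 9 + 3/(-1 + O))
v(j) = 1/2 - 2*j (v(j) = -((3*(-2 + 3*(-2))/(-1 - 2))*j - 2)/4 = -((3*(-2 - 6)/(-3))*j - 2)/4 = -((3*(-1/3)*(-8))*j - 2)/4 = -(8*j - 2)/4 = -(-2 + 8*j)/4 = 1/2 - 2*j)
v(l)*(-193) + T(2, -12) = (1/2 - 2*(-20))*(-193) + (-4 + 2) = (1/2 + 40)*(-193) - 2 = (81/2)*(-193) - 2 = -15633/2 - 2 = -15637/2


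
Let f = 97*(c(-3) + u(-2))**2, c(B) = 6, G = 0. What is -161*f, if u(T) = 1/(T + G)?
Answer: -1889657/4 ≈ -4.7241e+5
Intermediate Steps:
u(T) = 1/T (u(T) = 1/(T + 0) = 1/T)
f = 11737/4 (f = 97*(6 + 1/(-2))**2 = 97*(6 - 1/2)**2 = 97*(11/2)**2 = 97*(121/4) = 11737/4 ≈ 2934.3)
-161*f = -161*11737/4 = -1889657/4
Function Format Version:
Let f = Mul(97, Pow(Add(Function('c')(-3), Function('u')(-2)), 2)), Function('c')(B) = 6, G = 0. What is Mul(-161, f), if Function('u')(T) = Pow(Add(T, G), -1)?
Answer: Rational(-1889657, 4) ≈ -4.7241e+5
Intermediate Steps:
Function('u')(T) = Pow(T, -1) (Function('u')(T) = Pow(Add(T, 0), -1) = Pow(T, -1))
f = Rational(11737, 4) (f = Mul(97, Pow(Add(6, Pow(-2, -1)), 2)) = Mul(97, Pow(Add(6, Rational(-1, 2)), 2)) = Mul(97, Pow(Rational(11, 2), 2)) = Mul(97, Rational(121, 4)) = Rational(11737, 4) ≈ 2934.3)
Mul(-161, f) = Mul(-161, Rational(11737, 4)) = Rational(-1889657, 4)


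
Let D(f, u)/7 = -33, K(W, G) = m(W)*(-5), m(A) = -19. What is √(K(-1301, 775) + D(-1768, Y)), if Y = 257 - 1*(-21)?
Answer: 2*I*√34 ≈ 11.662*I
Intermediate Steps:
Y = 278 (Y = 257 + 21 = 278)
K(W, G) = 95 (K(W, G) = -19*(-5) = 95)
D(f, u) = -231 (D(f, u) = 7*(-33) = -231)
√(K(-1301, 775) + D(-1768, Y)) = √(95 - 231) = √(-136) = 2*I*√34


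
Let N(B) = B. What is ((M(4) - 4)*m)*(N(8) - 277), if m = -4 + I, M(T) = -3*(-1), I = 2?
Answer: -538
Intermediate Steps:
M(T) = 3
m = -2 (m = -4 + 2 = -2)
((M(4) - 4)*m)*(N(8) - 277) = ((3 - 4)*(-2))*(8 - 277) = -1*(-2)*(-269) = 2*(-269) = -538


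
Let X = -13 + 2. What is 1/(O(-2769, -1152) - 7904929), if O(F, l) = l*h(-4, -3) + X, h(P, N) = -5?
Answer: -1/7899180 ≈ -1.2660e-7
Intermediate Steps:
X = -11
O(F, l) = -11 - 5*l (O(F, l) = l*(-5) - 11 = -5*l - 11 = -11 - 5*l)
1/(O(-2769, -1152) - 7904929) = 1/((-11 - 5*(-1152)) - 7904929) = 1/((-11 + 5760) - 7904929) = 1/(5749 - 7904929) = 1/(-7899180) = -1/7899180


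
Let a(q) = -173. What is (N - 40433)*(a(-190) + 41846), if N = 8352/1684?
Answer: -709283002965/421 ≈ -1.6848e+9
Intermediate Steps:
N = 2088/421 (N = 8352*(1/1684) = 2088/421 ≈ 4.9596)
(N - 40433)*(a(-190) + 41846) = (2088/421 - 40433)*(-173 + 41846) = -17020205/421*41673 = -709283002965/421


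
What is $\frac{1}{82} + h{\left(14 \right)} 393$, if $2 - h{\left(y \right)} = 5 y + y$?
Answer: $- \frac{2642531}{82} \approx -32226.0$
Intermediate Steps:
$h{\left(y \right)} = 2 - 6 y$ ($h{\left(y \right)} = 2 - \left(5 y + y\right) = 2 - 6 y$)
$\frac{1}{82} + h{\left(14 \right)} 393 = \frac{1}{82} + \left(2 - 84\right) 393 = \frac{1}{82} - 32226 = - \frac{2642531}{82}$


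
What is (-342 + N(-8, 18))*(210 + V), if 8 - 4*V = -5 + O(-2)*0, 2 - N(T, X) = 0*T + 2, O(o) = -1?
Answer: -145863/2 ≈ -72932.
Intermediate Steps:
N(T, X) = 0 (N(T, X) = 2 - (0*T + 2) = 2 - (0 + 2) = 2 - 1*2 = 2 - 2 = 0)
V = 13/4 (V = 2 - (-5 - 1*0)/4 = 2 - (-5 + 0)/4 = 2 - ¼*(-5) = 2 + 5/4 = 13/4 ≈ 3.2500)
(-342 + N(-8, 18))*(210 + V) = (-342 + 0)*(210 + 13/4) = -342*853/4 = -145863/2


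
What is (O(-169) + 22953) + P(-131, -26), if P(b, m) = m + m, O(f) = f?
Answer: 22732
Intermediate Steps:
P(b, m) = 2*m
(O(-169) + 22953) + P(-131, -26) = (-169 + 22953) + 2*(-26) = 22784 - 52 = 22732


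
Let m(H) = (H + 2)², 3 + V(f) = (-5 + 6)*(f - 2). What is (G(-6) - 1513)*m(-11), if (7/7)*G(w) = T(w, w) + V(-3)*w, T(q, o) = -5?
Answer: -119070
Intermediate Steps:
V(f) = -5 + f (V(f) = -3 + (-5 + 6)*(f - 2) = -3 + 1*(-2 + f) = -3 + (-2 + f) = -5 + f)
m(H) = (2 + H)²
G(w) = -5 - 8*w (G(w) = -5 + (-5 - 3)*w = -5 - 8*w)
(G(-6) - 1513)*m(-11) = ((-5 - 8*(-6)) - 1513)*(2 - 11)² = ((-5 + 48) - 1513)*(-9)² = (43 - 1513)*81 = -1470*81 = -119070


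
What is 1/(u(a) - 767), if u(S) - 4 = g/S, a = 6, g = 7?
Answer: -6/4571 ≈ -0.0013126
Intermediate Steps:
u(S) = 4 + 7/S
1/(u(a) - 767) = 1/((4 + 7/6) - 767) = 1/(31/6 - 767) = 1/(-4571/6) = -6/4571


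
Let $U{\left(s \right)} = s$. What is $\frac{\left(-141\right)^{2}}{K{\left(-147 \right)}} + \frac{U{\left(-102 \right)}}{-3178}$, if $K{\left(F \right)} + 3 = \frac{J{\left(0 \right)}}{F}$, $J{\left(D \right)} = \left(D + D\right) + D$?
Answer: $- \frac{10530252}{1589} \approx -6627.0$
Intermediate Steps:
$J{\left(D \right)} = 3 D$ ($J{\left(D \right)} = 2 D + D = 3 D$)
$K{\left(F \right)} = -3$ ($K{\left(F \right)} = -3 + \frac{3 \cdot 0}{F} = -3 + \frac{0}{F} = -3 + 0 = -3$)
$\frac{\left(-141\right)^{2}}{K{\left(-147 \right)}} + \frac{U{\left(-102 \right)}}{-3178} = \frac{\left(-141\right)^{2}}{-3} - \frac{102}{-3178} = 19881 \left(- \frac{1}{3}\right) - - \frac{51}{1589} = -6627 + \frac{51}{1589} = - \frac{10530252}{1589}$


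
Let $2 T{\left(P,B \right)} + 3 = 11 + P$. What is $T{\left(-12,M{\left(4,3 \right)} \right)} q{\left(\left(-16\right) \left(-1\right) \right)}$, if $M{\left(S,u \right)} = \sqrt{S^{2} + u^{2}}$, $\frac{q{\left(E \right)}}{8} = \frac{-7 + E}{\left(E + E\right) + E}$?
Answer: $-3$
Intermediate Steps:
$q{\left(E \right)} = \frac{8 \left(-7 + E\right)}{3 E}$ ($q{\left(E \right)} = 8 \frac{-7 + E}{\left(E + E\right) + E} = 8 \frac{-7 + E}{2 E + E} = 8 \frac{-7 + E}{3 E} = \frac{8 \left(-7 + E\right)}{3 E}$)
$T{\left(P,B \right)} = 4 + \frac{P}{2}$ ($T{\left(P,B \right)} = - \frac{3}{2} + \frac{11 + P}{2} = - \frac{3}{2} + \left(\frac{11}{2} + \frac{P}{2}\right) = 4 + \frac{P}{2}$)
$T{\left(-12,M{\left(4,3 \right)} \right)} q{\left(\left(-16\right) \left(-1\right) \right)} = \left(4 + \frac{1}{2} \left(-12\right)\right) \frac{8 \left(-7 - -16\right)}{3 \left(\left(-16\right) \left(-1\right)\right)} = \left(4 - 6\right) \frac{8 \left(-7 + 16\right)}{3 \cdot 16} = - 2 \cdot \frac{8}{3} \cdot \frac{1}{16} \cdot 9 = \left(-2\right) \frac{3}{2} = -3$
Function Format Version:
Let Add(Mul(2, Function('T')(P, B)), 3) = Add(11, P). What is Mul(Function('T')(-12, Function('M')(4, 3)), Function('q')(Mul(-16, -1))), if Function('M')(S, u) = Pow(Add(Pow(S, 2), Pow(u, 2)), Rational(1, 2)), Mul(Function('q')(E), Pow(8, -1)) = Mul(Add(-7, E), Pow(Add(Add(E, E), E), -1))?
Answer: -3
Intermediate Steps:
Function('q')(E) = Mul(Rational(8, 3), Pow(E, -1), Add(-7, E)) (Function('q')(E) = Mul(8, Mul(Add(-7, E), Pow(Add(Add(E, E), E), -1))) = Mul(8, Mul(Add(-7, E), Pow(Add(Mul(2, E), E), -1))) = Mul(8, Mul(Add(-7, E), Pow(Mul(3, E), -1))) = Mul(8, Mul(Add(-7, E), Mul(Rational(1, 3), Pow(E, -1)))) = Mul(8, Mul(Rational(1, 3), Pow(E, -1), Add(-7, E))) = Mul(Rational(8, 3), Pow(E, -1), Add(-7, E)))
Function('T')(P, B) = Add(4, Mul(Rational(1, 2), P)) (Function('T')(P, B) = Add(Rational(-3, 2), Mul(Rational(1, 2), Add(11, P))) = Add(Rational(-3, 2), Add(Rational(11, 2), Mul(Rational(1, 2), P))) = Add(4, Mul(Rational(1, 2), P)))
Mul(Function('T')(-12, Function('M')(4, 3)), Function('q')(Mul(-16, -1))) = Mul(Add(4, Mul(Rational(1, 2), -12)), Mul(Rational(8, 3), Pow(Mul(-16, -1), -1), Add(-7, Mul(-16, -1)))) = Mul(Add(4, -6), Mul(Rational(8, 3), Pow(16, -1), Add(-7, 16))) = Mul(-2, Mul(Rational(8, 3), Rational(1, 16), 9)) = Mul(-2, Rational(3, 2)) = -3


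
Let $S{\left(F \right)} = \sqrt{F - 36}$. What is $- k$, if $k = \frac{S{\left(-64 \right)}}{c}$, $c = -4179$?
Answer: $\frac{10 i}{4179} \approx 0.0023929 i$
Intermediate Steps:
$S{\left(F \right)} = \sqrt{-36 + F}$
$k = - \frac{10 i}{4179}$ ($k = \frac{\sqrt{-36 - 64}}{-4179} = \sqrt{-100} \left(- \frac{1}{4179}\right) = 10 i \left(- \frac{1}{4179}\right) = - \frac{10 i}{4179} \approx - 0.0023929 i$)
$- k = - \frac{\left(-10\right) i}{4179} = \frac{10 i}{4179}$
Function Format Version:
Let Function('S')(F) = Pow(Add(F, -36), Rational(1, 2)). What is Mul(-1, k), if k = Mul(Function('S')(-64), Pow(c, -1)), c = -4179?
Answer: Mul(Rational(10, 4179), I) ≈ Mul(0.0023929, I)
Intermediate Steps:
Function('S')(F) = Pow(Add(-36, F), Rational(1, 2))
k = Mul(Rational(-10, 4179), I) (k = Mul(Pow(Add(-36, -64), Rational(1, 2)), Pow(-4179, -1)) = Mul(Pow(-100, Rational(1, 2)), Rational(-1, 4179)) = Mul(Mul(10, I), Rational(-1, 4179)) = Mul(Rational(-10, 4179), I) ≈ Mul(-0.0023929, I))
Mul(-1, k) = Mul(-1, Mul(Rational(-10, 4179), I)) = Mul(Rational(10, 4179), I)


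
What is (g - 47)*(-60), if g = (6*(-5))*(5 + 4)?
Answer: 19020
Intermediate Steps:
g = -270 (g = -30*9 = -270)
(g - 47)*(-60) = (-270 - 47)*(-60) = -317*(-60) = 19020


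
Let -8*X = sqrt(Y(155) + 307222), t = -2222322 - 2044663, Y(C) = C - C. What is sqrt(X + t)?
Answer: sqrt(-68271760 - 2*sqrt(307222))/4 ≈ 2065.7*I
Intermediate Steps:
Y(C) = 0
t = -4266985
X = -sqrt(307222)/8 (X = -sqrt(0 + 307222)/8 = -sqrt(307222)/8 ≈ -69.285)
sqrt(X + t) = sqrt(-sqrt(307222)/8 - 4266985) = sqrt(-4266985 - sqrt(307222)/8)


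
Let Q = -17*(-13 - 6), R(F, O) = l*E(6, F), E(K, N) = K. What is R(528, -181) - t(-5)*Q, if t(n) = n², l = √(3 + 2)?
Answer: -8075 + 6*√5 ≈ -8061.6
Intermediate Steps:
l = √5 ≈ 2.2361
R(F, O) = 6*√5 (R(F, O) = √5*6 = 6*√5)
Q = 323 (Q = -17*(-19) = 323)
R(528, -181) - t(-5)*Q = 6*√5 - (-5)²*323 = 6*√5 - 25*323 = 6*√5 - 1*8075 = 6*√5 - 8075 = -8075 + 6*√5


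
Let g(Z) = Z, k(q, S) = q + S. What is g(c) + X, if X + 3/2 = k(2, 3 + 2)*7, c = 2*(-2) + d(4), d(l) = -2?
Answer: 83/2 ≈ 41.500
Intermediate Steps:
k(q, S) = S + q
c = -6 (c = 2*(-2) - 2 = -4 - 2 = -6)
X = 95/2 (X = -3/2 + ((3 + 2) + 2)*7 = -3/2 + (5 + 2)*7 = -3/2 + 7*7 = -3/2 + 49 = 95/2 ≈ 47.500)
g(c) + X = -6 + 95/2 = 83/2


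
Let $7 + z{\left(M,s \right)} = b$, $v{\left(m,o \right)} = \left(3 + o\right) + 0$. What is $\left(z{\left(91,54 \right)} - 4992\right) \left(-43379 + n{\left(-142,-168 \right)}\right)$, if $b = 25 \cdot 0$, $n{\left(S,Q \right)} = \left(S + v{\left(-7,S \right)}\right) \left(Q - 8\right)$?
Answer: $-30378923$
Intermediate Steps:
$v{\left(m,o \right)} = 3 + o$
$n{\left(S,Q \right)} = \left(-8 + Q\right) \left(3 + 2 S\right)$ ($n{\left(S,Q \right)} = \left(S + \left(3 + S\right)\right) \left(Q - 8\right) = \left(3 + 2 S\right) \left(-8 + Q\right) = \left(-8 + Q\right) \left(3 + 2 S\right)$)
$b = 0$
$z{\left(M,s \right)} = -7$ ($z{\left(M,s \right)} = -7 + 0 = -7$)
$\left(z{\left(91,54 \right)} - 4992\right) \left(-43379 + n{\left(-142,-168 \right)}\right) = \left(-7 - 4992\right) \left(-43379 - \left(-26104 + 168 \left(3 - 142\right)\right)\right) = - 4999 \left(-43379 + \left(-24 + 2272 + 23856 - -23352\right)\right) = - 4999 \left(-43379 + \left(-24 + 2272 + 23856 + 23352\right)\right) = - 4999 \left(-43379 + 49456\right) = \left(-4999\right) 6077 = -30378923$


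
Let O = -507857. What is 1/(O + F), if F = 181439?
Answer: -1/326418 ≈ -3.0636e-6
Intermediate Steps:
1/(O + F) = 1/(-507857 + 181439) = 1/(-326418) = -1/326418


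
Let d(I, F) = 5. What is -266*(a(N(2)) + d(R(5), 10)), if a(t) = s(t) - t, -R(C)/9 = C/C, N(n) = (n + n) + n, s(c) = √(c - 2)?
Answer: -266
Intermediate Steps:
s(c) = √(-2 + c)
N(n) = 3*n (N(n) = 2*n + n = 3*n)
R(C) = -9 (R(C) = -9*C/C = -9*1 = -9)
a(t) = √(-2 + t) - t
-266*(a(N(2)) + d(R(5), 10)) = -266*((√(-2 + 3*2) - 3*2) + 5) = -266*((√(-2 + 6) - 1*6) + 5) = -266*((√4 - 6) + 5) = -266*((2 - 6) + 5) = -266*(-4 + 5) = -266*1 = -266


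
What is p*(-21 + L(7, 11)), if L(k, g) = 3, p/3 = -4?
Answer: 216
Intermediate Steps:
p = -12 (p = 3*(-4) = -12)
p*(-21 + L(7, 11)) = -12*(-21 + 3) = -12*(-18) = 216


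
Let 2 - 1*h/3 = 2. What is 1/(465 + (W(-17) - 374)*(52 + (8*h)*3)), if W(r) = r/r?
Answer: -1/18931 ≈ -5.2823e-5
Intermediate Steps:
h = 0 (h = 6 - 3*2 = 6 - 6 = 0)
W(r) = 1
1/(465 + (W(-17) - 374)*(52 + (8*h)*3)) = 1/(465 + (1 - 374)*(52 + (8*0)*3)) = 1/(465 - 373*(52 + 0*3)) = 1/(465 - 373*(52 + 0)) = 1/(465 - 373*52) = 1/(465 - 19396) = 1/(-18931) = -1/18931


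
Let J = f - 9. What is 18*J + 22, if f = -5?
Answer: -230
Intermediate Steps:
J = -14 (J = -5 - 9 = -14)
18*J + 22 = 18*(-14) + 22 = -252 + 22 = -230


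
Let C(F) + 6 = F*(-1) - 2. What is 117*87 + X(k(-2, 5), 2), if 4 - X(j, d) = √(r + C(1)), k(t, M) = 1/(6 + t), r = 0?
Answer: 10183 - 3*I ≈ 10183.0 - 3.0*I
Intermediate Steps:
C(F) = -8 - F (C(F) = -6 + (F*(-1) - 2) = -6 + (-F - 2) = -6 + (-2 - F) = -8 - F)
X(j, d) = 4 - 3*I (X(j, d) = 4 - √(0 + (-8 - 1*1)) = 4 - √(0 + (-8 - 1)) = 4 - √(0 - 9) = 4 - √(-9) = 4 - 3*I)
117*87 + X(k(-2, 5), 2) = 117*87 + (4 - 3*I) = 10179 + (4 - 3*I) = 10183 - 3*I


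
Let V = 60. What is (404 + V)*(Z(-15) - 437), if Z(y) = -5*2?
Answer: -207408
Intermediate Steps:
Z(y) = -10
(404 + V)*(Z(-15) - 437) = (404 + 60)*(-10 - 437) = 464*(-447) = -207408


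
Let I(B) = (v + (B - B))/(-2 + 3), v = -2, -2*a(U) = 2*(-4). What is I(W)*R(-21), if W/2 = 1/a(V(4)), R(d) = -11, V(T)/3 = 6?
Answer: 22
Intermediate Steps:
V(T) = 18 (V(T) = 3*6 = 18)
a(U) = 4 (a(U) = -(-4) = -½*(-8) = 4)
W = ½ (W = 2/4 = 2*(¼) = ½ ≈ 0.50000)
I(B) = -2 (I(B) = (-2 + (B - B))/(-2 + 3) = (-2 + 0)/1 = -2*1 = -2)
I(W)*R(-21) = -2*(-11) = 22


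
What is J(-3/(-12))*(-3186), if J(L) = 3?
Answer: -9558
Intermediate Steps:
J(-3/(-12))*(-3186) = 3*(-3186) = -9558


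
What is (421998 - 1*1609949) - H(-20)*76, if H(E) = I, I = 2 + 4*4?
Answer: -1189319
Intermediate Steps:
I = 18 (I = 2 + 16 = 18)
H(E) = 18
(421998 - 1*1609949) - H(-20)*76 = (421998 - 1*1609949) - 18*76 = (421998 - 1609949) - 1*1368 = -1187951 - 1368 = -1189319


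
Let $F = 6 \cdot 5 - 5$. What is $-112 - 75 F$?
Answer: $-1987$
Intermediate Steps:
$F = 25$ ($F = 30 - 5 = 25$)
$-112 - 75 F = -112 - 1875 = -1987$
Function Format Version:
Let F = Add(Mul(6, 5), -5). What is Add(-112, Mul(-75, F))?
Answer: -1987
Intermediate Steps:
F = 25 (F = Add(30, -5) = 25)
Add(-112, Mul(-75, F)) = Add(-112, Mul(-75, 25)) = Add(-112, -1875) = -1987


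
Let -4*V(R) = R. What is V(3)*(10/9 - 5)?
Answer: 35/12 ≈ 2.9167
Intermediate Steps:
V(R) = -R/4
V(3)*(10/9 - 5) = (-¼*3)*(10/9 - 5) = -3*(10*(⅑) - 5)/4 = -3*(10/9 - 5)/4 = -¾*(-35/9) = 35/12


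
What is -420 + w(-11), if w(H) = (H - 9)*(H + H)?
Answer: 20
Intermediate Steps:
w(H) = 2*H*(-9 + H) (w(H) = (-9 + H)*(2*H) = 2*H*(-9 + H))
-420 + w(-11) = -420 + 2*(-11)*(-9 - 11) = -420 + 2*(-11)*(-20) = -420 + 440 = 20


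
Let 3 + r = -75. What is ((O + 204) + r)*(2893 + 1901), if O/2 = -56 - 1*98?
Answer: -872508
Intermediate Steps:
r = -78 (r = -3 - 75 = -78)
O = -308 (O = 2*(-56 - 1*98) = 2*(-56 - 98) = 2*(-154) = -308)
((O + 204) + r)*(2893 + 1901) = ((-308 + 204) - 78)*(2893 + 1901) = (-104 - 78)*4794 = -182*4794 = -872508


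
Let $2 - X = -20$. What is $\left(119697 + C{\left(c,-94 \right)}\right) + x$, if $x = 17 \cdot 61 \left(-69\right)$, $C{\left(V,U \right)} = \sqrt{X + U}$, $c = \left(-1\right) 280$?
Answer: $48144 + 6 i \sqrt{2} \approx 48144.0 + 8.4853 i$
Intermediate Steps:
$X = 22$ ($X = 2 - -20 = 2 + 20 = 22$)
$c = -280$
$C{\left(V,U \right)} = \sqrt{22 + U}$
$x = -71553$ ($x = 1037 \left(-69\right) = -71553$)
$\left(119697 + C{\left(c,-94 \right)}\right) + x = \left(119697 + \sqrt{22 - 94}\right) - 71553 = \left(119697 + \sqrt{-72}\right) - 71553 = \left(119697 + 6 i \sqrt{2}\right) - 71553 = 48144 + 6 i \sqrt{2}$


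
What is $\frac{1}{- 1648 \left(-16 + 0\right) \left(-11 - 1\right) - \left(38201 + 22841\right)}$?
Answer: $- \frac{1}{377458} \approx -2.6493 \cdot 10^{-6}$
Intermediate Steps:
$\frac{1}{- 1648 \left(-16 + 0\right) \left(-11 - 1\right) - \left(38201 + 22841\right)} = \frac{1}{- 1648 \left(\left(-16\right) \left(-12\right)\right) - 61042} = \frac{1}{\left(-1648\right) 192 - 61042} = \frac{1}{-316416 - 61042} = \frac{1}{-377458} = - \frac{1}{377458}$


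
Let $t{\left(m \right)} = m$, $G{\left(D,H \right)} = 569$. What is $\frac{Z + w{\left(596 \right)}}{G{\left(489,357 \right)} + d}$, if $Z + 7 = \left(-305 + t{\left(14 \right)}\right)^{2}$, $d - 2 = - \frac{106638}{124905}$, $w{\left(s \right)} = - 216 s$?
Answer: $- \frac{1834521370}{23738039} \approx -77.282$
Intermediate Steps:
$d = \frac{47724}{41635}$ ($d = 2 - \frac{106638}{124905} = 2 - \frac{35546}{41635} = \frac{47724}{41635} \approx 1.1462$)
$Z = 84674$ ($Z = -7 + \left(-305 + 14\right)^{2} = -7 + \left(-291\right)^{2} = -7 + 84681 = 84674$)
$\frac{Z + w{\left(596 \right)}}{G{\left(489,357 \right)} + d} = \frac{84674 - 128736}{569 + \frac{47724}{41635}} = \frac{84674 - 128736}{\frac{23738039}{41635}} = \left(-44062\right) \frac{41635}{23738039} = - \frac{1834521370}{23738039}$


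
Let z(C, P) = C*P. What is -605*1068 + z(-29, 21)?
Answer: -646749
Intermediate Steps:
-605*1068 + z(-29, 21) = -605*1068 - 29*21 = -646140 - 609 = -646749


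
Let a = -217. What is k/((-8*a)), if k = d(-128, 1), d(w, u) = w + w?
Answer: -32/217 ≈ -0.14747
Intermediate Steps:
d(w, u) = 2*w
k = -256 (k = 2*(-128) = -256)
k/((-8*a)) = -256/((-8*(-217))) = -256/1736 = -256*1/1736 = -32/217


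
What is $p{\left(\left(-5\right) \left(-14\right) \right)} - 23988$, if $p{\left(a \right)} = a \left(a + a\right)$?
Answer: $-14188$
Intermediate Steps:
$p{\left(a \right)} = 2 a^{2}$ ($p{\left(a \right)} = a 2 a = 2 a^{2}$)
$p{\left(\left(-5\right) \left(-14\right) \right)} - 23988 = 2 \left(\left(-5\right) \left(-14\right)\right)^{2} - 23988 = 2 \cdot 70^{2} - 23988 = 2 \cdot 4900 - 23988 = 9800 - 23988 = -14188$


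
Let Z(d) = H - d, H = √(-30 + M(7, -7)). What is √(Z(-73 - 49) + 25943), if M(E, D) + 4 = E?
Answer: √(26065 + 3*I*√3) ≈ 161.45 + 0.016*I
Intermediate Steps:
M(E, D) = -4 + E
H = 3*I*√3 (H = √(-30 + (-4 + 7)) = √(-30 + 3) = √(-27) = 3*I*√3 ≈ 5.1962*I)
Z(d) = -d + 3*I*√3 (Z(d) = 3*I*√3 - d = -d + 3*I*√3)
√(Z(-73 - 49) + 25943) = √((-(-73 - 49) + 3*I*√3) + 25943) = √((-1*(-122) + 3*I*√3) + 25943) = √((122 + 3*I*√3) + 25943) = √(26065 + 3*I*√3)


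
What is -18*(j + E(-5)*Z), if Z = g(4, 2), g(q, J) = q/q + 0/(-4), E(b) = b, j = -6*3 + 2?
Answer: 378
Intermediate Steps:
j = -16 (j = -18 + 2 = -16)
g(q, J) = 1 (g(q, J) = 1 + 0*(-1/4) = 1 + 0 = 1)
Z = 1
-18*(j + E(-5)*Z) = -18*(-16 - 5*1) = -18*(-16 - 5) = -18*(-21) = 378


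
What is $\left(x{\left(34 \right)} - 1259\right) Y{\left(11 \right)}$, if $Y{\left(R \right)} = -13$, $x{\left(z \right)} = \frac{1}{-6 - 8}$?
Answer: $\frac{229151}{14} \approx 16368.0$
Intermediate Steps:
$x{\left(z \right)} = - \frac{1}{14}$ ($x{\left(z \right)} = \frac{1}{-14} = - \frac{1}{14}$)
$\left(x{\left(34 \right)} - 1259\right) Y{\left(11 \right)} = \left(- \frac{1}{14} - 1259\right) \left(-13\right) = \left(- \frac{17627}{14}\right) \left(-13\right) = \frac{229151}{14}$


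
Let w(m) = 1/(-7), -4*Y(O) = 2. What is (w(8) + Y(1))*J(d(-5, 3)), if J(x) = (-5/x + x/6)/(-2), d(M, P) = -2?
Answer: 39/56 ≈ 0.69643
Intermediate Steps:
Y(O) = -½ (Y(O) = -¼*2 = -½)
J(x) = -x/12 + 5/(2*x) (J(x) = (-5/x + x*(⅙))*(-½) = (-5/x + x/6)*(-½) = -x/12 + 5/(2*x))
w(m) = -⅐
(w(8) + Y(1))*J(d(-5, 3)) = (-⅐ - ½)*((1/12)*(30 - 1*(-2)²)/(-2)) = -3*(-1)*(30 - 1*4)/(56*2) = -3*(-1)*(30 - 4)/(56*2) = -3*(-1)*26/(56*2) = -9/14*(-13/12) = 39/56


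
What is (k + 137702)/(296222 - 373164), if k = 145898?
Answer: -141800/38471 ≈ -3.6859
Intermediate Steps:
(k + 137702)/(296222 - 373164) = (145898 + 137702)/(296222 - 373164) = 283600/(-76942) = 283600*(-1/76942) = -141800/38471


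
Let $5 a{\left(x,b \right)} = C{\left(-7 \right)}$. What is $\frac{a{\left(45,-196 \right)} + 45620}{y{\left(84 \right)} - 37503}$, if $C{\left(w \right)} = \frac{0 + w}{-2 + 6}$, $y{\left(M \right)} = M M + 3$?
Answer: $- \frac{304131}{202960} \approx -1.4985$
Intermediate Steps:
$y{\left(M \right)} = 3 + M^{2}$ ($y{\left(M \right)} = M^{2} + 3 = 3 + M^{2}$)
$C{\left(w \right)} = \frac{w}{4}$
$a{\left(x,b \right)} = - \frac{7}{20}$ ($a{\left(x,b \right)} = \frac{\frac{1}{4} \left(-7\right)}{5} = \frac{1}{5} \left(- \frac{7}{4}\right) = - \frac{7}{20}$)
$\frac{a{\left(45,-196 \right)} + 45620}{y{\left(84 \right)} - 37503} = \frac{- \frac{7}{20} + 45620}{\left(3 + 84^{2}\right) - 37503} = \frac{912393}{20 \left(\left(3 + 7056\right) - 37503\right)} = \frac{912393}{20 \left(7059 - 37503\right)} = \frac{912393}{20 \left(-30444\right)} = \frac{912393}{20} \left(- \frac{1}{30444}\right) = - \frac{304131}{202960}$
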